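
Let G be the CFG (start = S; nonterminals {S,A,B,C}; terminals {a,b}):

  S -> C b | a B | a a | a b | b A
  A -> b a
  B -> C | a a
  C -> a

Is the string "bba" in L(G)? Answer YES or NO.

CNF form of G:
  S -> C T0 | T0 A | T1 B | T1 T0 | T1 T1
  A -> T0 T1
  B -> T1 T1 | a
  C -> a
  T0 -> b
  T1 -> a

CYK fill:
  cell(0,0) b: {T0}  orig:{}
  cell(1,1) b: {T0}  orig:{}
  cell(2,2) a: {B,C,T1}  orig:{B,C}
  cell(0,1) bb: ∅
  cell(1,2) ba: {A}
  cell(0,2) bba: {S}

S ∈ T[0,2] ⇒ YES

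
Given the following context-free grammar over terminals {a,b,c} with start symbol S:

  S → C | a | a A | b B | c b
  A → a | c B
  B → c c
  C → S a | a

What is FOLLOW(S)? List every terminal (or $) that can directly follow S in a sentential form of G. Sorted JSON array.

FIRST sets, iterate to fixpoint:
iter 1:
  A via A→a: +{a}
  A via A→c B: +{c}
  B via B→c c: +{c}
  C via C→a: +{a}
  S via S→C: +{a}
  S via S→b B: +{b}
  S via S→c b: +{c}
  FIRST[S]={a,b,c}  FIRST[A]={a,c}  FIRST[B]={c}  FIRST[C]={a}
iter 2:
  C via C→S a: +{b,c}
  FIRST[S]={a,b,c}  FIRST[A]={a,c}  FIRST[B]={c}  FIRST[C]={a,b,c}
iter 3: — fixpoint
  FIRST[S]={a,b,c}  FIRST[A]={a,c}  FIRST[B]={c}  FIRST[C]={a,b,c}

Compute FOLLOW by fixpoint:
seed FOLLOW(S) with $
[1]
  C→S a: FOLLOW(S) ⊇ FIRST(a) = {a}; new: +{a}
  S→C: FOLLOW(C) ⊇ FOLLOW(S) ⊇ {$,a}; new: +{$,a}
  S→a A: FOLLOW(A) ⊇ FOLLOW(S) ⊇ {$,a}; new: +{$,a}
  S→b B: FOLLOW(B) ⊇ FOLLOW(S) ⊇ {$,a}; new: +{$,a}
  FOLLOW(S)={$,a}  FOLLOW(A)={$,a}  FOLLOW(B)={$,a}  FOLLOW(C)={$,a}
[2] (stable)
  FOLLOW(S)={$,a}  FOLLOW(A)={$,a}  FOLLOW(B)={$,a}  FOLLOW(C)={$,a}

FOLLOW(S) = ["$", "a"]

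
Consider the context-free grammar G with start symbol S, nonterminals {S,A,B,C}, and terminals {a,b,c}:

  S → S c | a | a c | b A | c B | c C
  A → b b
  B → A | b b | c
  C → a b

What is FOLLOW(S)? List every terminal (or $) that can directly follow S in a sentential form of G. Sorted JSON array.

FIRST sets, iterate to fixpoint:
[1]
  A via A→b b: +{b}
  B via B→A: +{b}
  B via B→c: +{c}
  C via C→a b: +{a}
  S via S→a: +{a}
  S via S→b A: +{b}
  S via S→c B: +{c}
  FIRST[S]={a,b,c}  FIRST[A]={b}  FIRST[B]={b,c}  FIRST[C]={a}
[2] (stable)
  FIRST[S]={a,b,c}  FIRST[A]={b}  FIRST[B]={b,c}  FIRST[C]={a}

Compute FOLLOW by fixpoint:
seed FOLLOW(S) with $
[1]
  S→S c: FOLLOW(S) ⊇ FIRST(c) = {c}; new: +{c}
  S→b A: FOLLOW(A) ⊇ FOLLOW(S) ⊇ {$,c}; new: +{$,c}
  S→c B: FOLLOW(B) ⊇ FOLLOW(S) ⊇ {$,c}; new: +{$,c}
  S→c C: FOLLOW(C) ⊇ FOLLOW(S) ⊇ {$,c}; new: +{$,c}
  FOLLOW[S]={$,c}  FOLLOW[A]={$,c}  FOLLOW[B]={$,c}  FOLLOW[C]={$,c}
[2] (stable)
  FOLLOW[S]={$,c}  FOLLOW[A]={$,c}  FOLLOW[B]={$,c}  FOLLOW[C]={$,c}

FOLLOW(S) = ["$", "c"]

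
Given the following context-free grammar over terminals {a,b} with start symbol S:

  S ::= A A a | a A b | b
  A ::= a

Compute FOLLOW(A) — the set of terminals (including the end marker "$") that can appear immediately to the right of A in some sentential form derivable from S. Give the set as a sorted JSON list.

Compute FIRST by fixpoint:
round 1:
  A via A→a: +{a}
  S via S→A A a: +{a}
  S via S→b: +{b}
  FIRST[S]={a,b}  FIRST[A]={a}
round 2: done
  FIRST[S]={a,b}  FIRST[A]={a}

Compute FOLLOW by fixpoint:
FOLLOW(S) := {$}
round 1:
  S→A A a: FOLLOW(A) ⊇ FIRST(A) = {a}; new: +{a}
  S→a A b: FOLLOW(A) ⊇ FIRST(b) = {b}; new: +{b}
  S: {$}  A: {a,b}
round 2: (stable)
  S: {$}  A: {a,b}

FOLLOW(A) = ["a", "b"]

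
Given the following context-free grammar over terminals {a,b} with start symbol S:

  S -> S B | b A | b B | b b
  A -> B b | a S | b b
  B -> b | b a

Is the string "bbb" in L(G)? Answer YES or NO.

CNF form of G:
  S -> S B | T0 A | T0 B | T0 T0
  A -> B T0 | T0 T0 | T1 S
  B -> T0 T1 | b
  T0 -> b
  T1 -> a

CYK fill:
  [0..0]={B,T0}  "b"  orig:{B}
  [1..1]={B,T0}  "b"  orig:{B}
  [2..2]={B,T0}  "b"  orig:{B}
  [0..1]={A,S}  "bb"
  [1..2]={A,S}  "bb"
  [0..2]={S}  "bbb"

S ∈ T[0,2] ⇒ YES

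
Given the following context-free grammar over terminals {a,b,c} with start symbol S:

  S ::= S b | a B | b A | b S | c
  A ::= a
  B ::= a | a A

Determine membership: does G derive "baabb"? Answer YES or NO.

CNF form of G:
  S -> S T1 | T0 B | T1 A | T1 S | c
  A -> a
  B -> T0 A | a
  T0 -> a
  T1 -> b

CYK fill:
  cell(0,0) b: {T1}  orig:{}
  cell(1,1) a: {A,B,T0}  orig:{A,B}
  cell(2,2) a: {A,B,T0}  orig:{A,B}
  cell(3,3) b: {T1}  orig:{}
  cell(4,4) b: {T1}  orig:{}
  cell(0,1) ba: {S}
  cell(1,2) aa: {B,S}
  cell(2,3) ab: ∅
  cell(3,4) bb: ∅
  cell(0,2) baa: {S}
  cell(1,3) aab: {S}
  cell(2,4) abb: ∅
  cell(0,3) baab: {S}
  cell(1,4) aabb: {S}
  cell(0,4) baabb: {S}

S ∈ T[0,4] ⇒ YES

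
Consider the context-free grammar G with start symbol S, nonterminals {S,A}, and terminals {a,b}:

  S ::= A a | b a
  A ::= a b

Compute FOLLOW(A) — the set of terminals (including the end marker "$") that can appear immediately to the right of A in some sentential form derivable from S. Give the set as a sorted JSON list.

FIRST sets, iterate to fixpoint:
iter 1:
  A via A→a b: +{a}
  S via S→A a: +{a}
  S via S→b a: +{b}
  FIRST[S]={a,b}  FIRST[A]={a}
iter 2: (stable)
  FIRST[S]={a,b}  FIRST[A]={a}

Compute FOLLOW by fixpoint:
seed FOLLOW(S) with $
iter 1:
  S→A a: FOLLOW(A) ⊇ FIRST(a) = {a}; new: +{a}
  FOLLOW(S)={$}  FOLLOW(A)={a}
iter 2: — fixpoint
  FOLLOW(S)={$}  FOLLOW(A)={a}

FOLLOW(A) = ["a"]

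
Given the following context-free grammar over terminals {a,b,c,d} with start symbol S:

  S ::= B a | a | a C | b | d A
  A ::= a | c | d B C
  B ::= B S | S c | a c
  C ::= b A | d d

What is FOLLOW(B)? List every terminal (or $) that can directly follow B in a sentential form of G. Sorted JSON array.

Compute FIRST by fixpoint:
round 1:
  A via A→a: +{a}
  A via A→c: +{c}
  A via A→d B C: +{d}
  B via B→a c: +{a}
  C via C→b A: +{b}
  C via C→d d: +{d}
  S via S→B a: +{a}
  S via S→b: +{b}
  S via S→d A: +{d}
  S: {a,b,d}  A: {a,c,d}  B: {a}  C: {b,d}
round 2:
  B via B→S c: +{b,d}
  S: {a,b,d}  A: {a,c,d}  B: {a,b,d}  C: {b,d}
round 3: — fixpoint
  S: {a,b,d}  A: {a,c,d}  B: {a,b,d}  C: {b,d}

FOLLOW sets:
FOLLOW(S) := {$}
pass 1:
  A→d B C: FOLLOW(B) ⊇ FIRST(C) = {b,d}; new: +{b,d}
  B→B S: FOLLOW(B) ⊇ FIRST(S) = {a,b,d}; new: +{a}
  B→B S: FOLLOW(S) ⊇ FOLLOW(B) ⊇ {a,b,d}; new: +{a,b,d}
  B→S c: FOLLOW(S) ⊇ FIRST(c) = {c}; new: +{c}
  S→a C: FOLLOW(C) ⊇ FOLLOW(S) ⊇ {$,a,b,c,d}; new: +{$,a,b,c,d}
  S→d A: FOLLOW(A) ⊇ FOLLOW(S) ⊇ {$,a,b,c,d}; new: +{$,a,b,c,d}
  FOLLOW(S)={$,a,b,c,d}  FOLLOW(A)={$,a,b,c,d}  FOLLOW(B)={a,b,d}  FOLLOW(C)={$,a,b,c,d}
pass 2: (no change)
  FOLLOW(S)={$,a,b,c,d}  FOLLOW(A)={$,a,b,c,d}  FOLLOW(B)={a,b,d}  FOLLOW(C)={$,a,b,c,d}

FOLLOW(B) = ["a", "b", "d"]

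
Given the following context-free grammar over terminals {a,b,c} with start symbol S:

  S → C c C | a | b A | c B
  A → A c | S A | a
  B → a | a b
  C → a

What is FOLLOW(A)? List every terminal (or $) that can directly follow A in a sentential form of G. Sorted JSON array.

Compute FIRST by fixpoint:
round 1:
  A via A→a: +{a}
  B via B→a: +{a}
  C via C→a: +{a}
  S via S→C c C: +{a}
  S via S→b A: +{b}
  S via S→c B: +{c}
  FIRST[S]={a,b,c}  FIRST[A]={a}  FIRST[B]={a}  FIRST[C]={a}
round 2:
  A via A→S A: +{b,c}
  FIRST[S]={a,b,c}  FIRST[A]={a,b,c}  FIRST[B]={a}  FIRST[C]={a}
round 3: (no change)
  FIRST[S]={a,b,c}  FIRST[A]={a,b,c}  FIRST[B]={a}  FIRST[C]={a}

Compute FOLLOW by fixpoint:
FOLLOW(S) := {$}
round 1:
  A→A c: FOLLOW(A) ⊇ FIRST(c) = {c}; new: +{c}
  A→S A: FOLLOW(S) ⊇ FIRST(A) = {a,b,c}; new: +{a,b,c}
  S→C c C: FOLLOW(C) ⊇ FIRST(c) = {c}; new: +{c}
  S→C c C: FOLLOW(C) ⊇ FOLLOW(S) ⊇ {$,a,b,c}; new: +{$,a,b}
  S→b A: FOLLOW(A) ⊇ FOLLOW(S) ⊇ {$,a,b,c}; new: +{$,a,b}
  S→c B: FOLLOW(B) ⊇ FOLLOW(S) ⊇ {$,a,b,c}; new: +{$,a,b,c}
  FOLLOW(S)={$,a,b,c}  FOLLOW(A)={$,a,b,c}  FOLLOW(B)={$,a,b,c}  FOLLOW(C)={$,a,b,c}
round 2: — fixpoint
  FOLLOW(S)={$,a,b,c}  FOLLOW(A)={$,a,b,c}  FOLLOW(B)={$,a,b,c}  FOLLOW(C)={$,a,b,c}

FOLLOW(A) = ["$", "a", "b", "c"]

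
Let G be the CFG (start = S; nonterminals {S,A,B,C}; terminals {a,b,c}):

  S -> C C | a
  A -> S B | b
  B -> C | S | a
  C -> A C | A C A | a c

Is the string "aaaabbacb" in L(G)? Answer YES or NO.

Convert to CNF:
  S -> C C | a
  A -> S B | b
  B -> A C | A X2 | C C | T0 T1 | a
  C -> A C | A X3 | T0 T1
  T0 -> a
  T1 -> c
  X2 -> C A
  X3 -> C A

CYK fill:
  [0..0]={B,S,T0}  "a"  orig:{B,S}
  [1..1]={B,S,T0}  "a"  orig:{B,S}
  [2..2]={B,S,T0}  "a"  orig:{B,S}
  [3..3]={B,S,T0}  "a"  orig:{B,S}
  [4..4]={A}  "b"
  [5..5]={A}  "b"
  [6..6]={B,S,T0}  "a"  orig:{B,S}
  [7..7]={T1}  "c"  orig:{}
  [8..8]={A}  "b"
  [0..1]={A}  "aa"
  [1..2]={A}  "aa"
  [2..3]={A}  "aa"
  [3..4]=∅  "ab"
  [4..5]=∅  "bb"
  [5..6]=∅  "ba"
  [6..7]={B,C}  "ac"
  [7..8]=∅  "cb"
  [0..2]=∅  "aaa"
  [1..3]=∅  "aaa"
  [2..4]=∅  "aab"
  [3..5]=∅  "abb"
  [4..6]=∅  "bba"
  [5..7]={B,C}  "bac"
  [6..8]={X2,X3}  "acb"  orig:{}
  [0..3]=∅  "aaaa"
  [1..4]=∅  "aaab"
  [2..5]=∅  "aabb"
  [3..6]=∅  "abba"
  [4..7]={B,C}  "bbac"
  [5..8]={B,C,X2,X3}  "bacb"  orig:{B,C}
  [0..4]=∅  "aaaab"
  [1..5]=∅  "aaabb"
  [2..6]=∅  "aabba"
  [3..7]={A}  "abbac"
  [4..8]={B,C,X2,X3}  "bbacb"  orig:{B,C}
  [0..5]=∅  "aaaabb"
  [1..6]=∅  "aaabba"
  [2..7]={B,C}  "aabbac"
  [3..8]={A}  "abbacb"
  [0..6]=∅  "aaaabba"
  [1..7]={A}  "aaabbac"
  [2..8]={B,C,X2,X3}  "aabbacb"  orig:{B,C}
  [0..7]={B,C}  "aaaabbac"
  [1..8]={A}  "aaabbacb"
  [0..8]={B,C,X2,X3}  "aaaabbacb"  orig:{B,C}

S ∉ T[0,8] ⇒ NO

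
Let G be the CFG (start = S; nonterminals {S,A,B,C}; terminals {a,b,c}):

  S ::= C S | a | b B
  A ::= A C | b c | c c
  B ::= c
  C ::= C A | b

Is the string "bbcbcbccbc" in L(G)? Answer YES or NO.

CNF form of G:
  S -> C S | T0 B | a
  A -> A C | T0 T1 | T1 T1
  B -> c
  C -> C A | b
  T0 -> b
  T1 -> c

Fill CYK table bottom-up:
  [0..0]={C,T0}  "b"  orig:{C}
  [1..1]={C,T0}  "b"  orig:{C}
  [2..2]={B,T1}  "c"  orig:{B}
  [3..3]={C,T0}  "b"  orig:{C}
  [4..4]={B,T1}  "c"  orig:{B}
  [5..5]={C,T0}  "b"  orig:{C}
  [6..6]={B,T1}  "c"  orig:{B}
  [7..7]={B,T1}  "c"  orig:{B}
  [8..8]={C,T0}  "b"  orig:{C}
  [9..9]={B,T1}  "c"  orig:{B}
  [0..1]=∅  "bb"
  [1..2]={A,S}  "bc"
  [2..3]=∅  "cb"
  [3..4]={A,S}  "bc"
  [4..5]=∅  "cb"
  [5..6]={A,S}  "bc"
  [6..7]={A}  "cc"
  [7..8]=∅  "cb"
  [8..9]={A,S}  "bc"
  [0..2]={C,S}  "bbc"
  [1..3]={A}  "bcb"
  [2..4]=∅  "cbc"
  [3..5]={A}  "bcb"
  [4..6]=∅  "cbc"
  [5..7]={C}  "bcc"
  [6..8]={A}  "ccb"
  [7..9]=∅  "cbc"
  [0..3]={C}  "bbcb"
  [1..4]=∅  "bcbc"
  [2..5]=∅  "cbcb"
  [3..6]=∅  "bcbc"
  [4..7]=∅  "cbcc"
  [5..8]={C}  "bccb"
  [6..9]=∅  "ccbc"
  [0..4]={C,S}  "bbcbc"
  [1..5]=∅  "bcbcb"
  [2..6]=∅  "cbcbc"
  [3..7]={A}  "bcbcc"
  [4..8]=∅  "cbccb"
  [5..9]={C,S}  "bccbc"
  [0..5]={C}  "bbcbcb"
  [1..6]=∅  "bcbcbc"
  [2..7]=∅  "cbcbcc"
  [3..8]={A}  "bcbccb"
  [4..9]=∅  "cbccbc"
  [0..6]={C,S}  "bbcbcbc"
  [1..7]=∅  "bcbcbcc"
  [2..8]=∅  "cbcbccb"
  [3..9]={A}  "bcbccbc"
  [0..7]={C}  "bbcbcbcc"
  [1..8]=∅  "bcbcbccb"
  [2..9]=∅  "cbcbccbc"
  [0..8]={C}  "bbcbcbccb"
  [1..9]=∅  "bcbcbccbc"
  [0..9]={C,S}  "bbcbcbccbc"

S ∈ T[0,9] ⇒ YES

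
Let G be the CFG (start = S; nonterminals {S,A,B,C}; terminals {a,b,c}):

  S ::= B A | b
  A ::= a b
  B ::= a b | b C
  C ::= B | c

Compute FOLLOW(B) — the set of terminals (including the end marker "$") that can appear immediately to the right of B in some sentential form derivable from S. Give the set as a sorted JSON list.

Compute FIRST by fixpoint:
iter 1:
  A via A→a b: +{a}
  B via B→a b: +{a}
  B via B→b C: +{b}
  C via C→B: +{a,b}
  C via C→c: +{c}
  S via S→B A: +{a,b}
  FIRST[S]={a,b}  FIRST[A]={a}  FIRST[B]={a,b}  FIRST[C]={a,b,c}
iter 2: done
  FIRST[S]={a,b}  FIRST[A]={a}  FIRST[B]={a,b}  FIRST[C]={a,b,c}

FOLLOW sets:
initialize: $ ∈ FOLLOW(S)
round 1:
  S→B A: FOLLOW(B) ⊇ FIRST(A) = {a}; new: +{a}
  S→B A: FOLLOW(A) ⊇ FOLLOW(S) ⊇ {$}; new: +{$}
  S: {$}  A: {$}  B: {a}  C: {}
round 2:
  B→b C: FOLLOW(C) ⊇ FOLLOW(B) ⊇ {a}; new: +{a}
  S: {$}  A: {$}  B: {a}  C: {a}
round 3: — fixpoint
  S: {$}  A: {$}  B: {a}  C: {a}

FOLLOW(B) = ["a"]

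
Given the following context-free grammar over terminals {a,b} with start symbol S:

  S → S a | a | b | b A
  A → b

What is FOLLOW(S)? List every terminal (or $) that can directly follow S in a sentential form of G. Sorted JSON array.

Compute FIRST by fixpoint:
iter 1:
  A via A→b: +{b}
  S via S→a: +{a}
  S via S→b: +{b}
  FIRST[S]={a,b}  FIRST[A]={b}
iter 2: (stable)
  FIRST[S]={a,b}  FIRST[A]={b}

FOLLOW iteration:
seed FOLLOW(S) with $
pass 1:
  S→S a: FOLLOW(S) ⊇ FIRST(a) = {a}; new: +{a}
  S→b A: FOLLOW(A) ⊇ FOLLOW(S) ⊇ {$,a}; new: +{$,a}
  S: {$,a}  A: {$,a}
pass 2: (stable)
  S: {$,a}  A: {$,a}

FOLLOW(S) = ["$", "a"]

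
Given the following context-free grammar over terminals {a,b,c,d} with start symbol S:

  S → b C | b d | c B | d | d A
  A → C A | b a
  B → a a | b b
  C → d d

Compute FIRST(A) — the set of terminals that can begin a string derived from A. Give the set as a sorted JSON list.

FIRST iteration:
iter 1:
  A via A→b a: +{b}
  B via B→a a: +{a}
  B via B→b b: +{b}
  C via C→d d: +{d}
  S via S→b C: +{b}
  S via S→c B: +{c}
  S via S→d: +{d}
  FIRST(S)={b,c,d}  FIRST(A)={b}  FIRST(B)={a,b}  FIRST(C)={d}
iter 2:
  A via A→C A: +{d}
  FIRST(S)={b,c,d}  FIRST(A)={b,d}  FIRST(B)={a,b}  FIRST(C)={d}
iter 3: (no change)
  FIRST(S)={b,c,d}  FIRST(A)={b,d}  FIRST(B)={a,b}  FIRST(C)={d}

FIRST(A) = ["b", "d"]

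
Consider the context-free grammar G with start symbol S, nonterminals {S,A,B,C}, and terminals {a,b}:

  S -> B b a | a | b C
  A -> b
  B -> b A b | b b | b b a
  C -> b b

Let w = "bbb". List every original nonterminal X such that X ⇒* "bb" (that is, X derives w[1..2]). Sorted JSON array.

Convert to CNF:
  S -> B X4 | T0 C | a
  A -> b
  B -> T0 T0 | T0 X2 | T0 X3
  C -> T0 T0
  T0 -> b
  T1 -> a
  X2 -> A T0
  X3 -> T0 T1
  X4 -> T0 T1

Fill CYK table bottom-up — only the sub-triangle for w[1..2]:
  T[1,1] 'b' = {A,T0}  orig:{A}
  T[2,2] 'b' = {A,T0}  orig:{A}
  T[1,2] 'bb' = {B,C,X2}  orig:{B,C}

Original NTs in T[1,2] deriving "bb": ["B", "C"]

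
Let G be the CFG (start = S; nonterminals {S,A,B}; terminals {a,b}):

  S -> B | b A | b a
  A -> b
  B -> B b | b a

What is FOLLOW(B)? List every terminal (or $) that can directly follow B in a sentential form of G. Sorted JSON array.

Compute FIRST by fixpoint:
pass 1:
  A via A→b: +{b}
  B via B→b a: +{b}
  S via S→B: +{b}
  FIRST[S]={b}  FIRST[A]={b}  FIRST[B]={b}
pass 2: — fixpoint
  FIRST[S]={b}  FIRST[A]={b}  FIRST[B]={b}

FOLLOW iteration:
seed FOLLOW(S) with $
pass 1:
  B→B b: FOLLOW(B) ⊇ FIRST(b) = {b}; new: +{b}
  S→B: FOLLOW(B) ⊇ FOLLOW(S) ⊇ {$}; new: +{$}
  S→b A: FOLLOW(A) ⊇ FOLLOW(S) ⊇ {$}; new: +{$}
  FOLLOW(S)={$}  FOLLOW(A)={$}  FOLLOW(B)={$,b}
pass 2: (no change)
  FOLLOW(S)={$}  FOLLOW(A)={$}  FOLLOW(B)={$,b}

FOLLOW(B) = ["$", "b"]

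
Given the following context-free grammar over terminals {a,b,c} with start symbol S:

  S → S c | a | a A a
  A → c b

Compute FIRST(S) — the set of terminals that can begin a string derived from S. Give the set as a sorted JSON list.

FIRST iteration:
round 1:
  A via A→c b: +{c}
  S via S→a: +{a}
  FIRST[S]={a}  FIRST[A]={c}
round 2: done
  FIRST[S]={a}  FIRST[A]={c}

FIRST(S) = ["a"]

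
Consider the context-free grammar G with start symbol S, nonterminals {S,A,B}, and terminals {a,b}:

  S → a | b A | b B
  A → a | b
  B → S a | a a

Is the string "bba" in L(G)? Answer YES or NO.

Convert to CNF:
  S -> T1 A | T1 B | a
  A -> a | b
  B -> S T0 | T0 T0
  T0 -> a
  T1 -> b

Fill CYK table bottom-up:
  [0..0]={A,T1}  "b"  orig:{A}
  [1..1]={A,T1}  "b"  orig:{A}
  [2..2]={A,S,T0}  "a"  orig:{A,S}
  [0..1]={S}  "bb"
  [1..2]={S}  "ba"
  [0..2]={B}  "bba"

S ∉ T[0,2] ⇒ NO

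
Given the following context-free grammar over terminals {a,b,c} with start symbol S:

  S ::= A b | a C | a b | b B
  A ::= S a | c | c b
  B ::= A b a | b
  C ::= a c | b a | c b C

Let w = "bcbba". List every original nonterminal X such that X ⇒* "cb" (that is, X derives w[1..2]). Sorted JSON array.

CNF form of G:
  S -> A T2 | T0 C | T0 T2 | T2 B
  A -> S T0 | T1 T2 | c
  B -> A X3 | b
  C -> T0 T1 | T1 X4 | T2 T0
  T0 -> a
  T1 -> c
  T2 -> b
  X3 -> T2 T0
  X4 -> T2 C

CYK table (by increasing span), restricted to cells inside w[1..2]:
  T[1,1] 'c' = {A,T1}  orig:{A}
  T[2,2] 'b' = {B,T2}  orig:{B}
  T[1,2] 'cb' = {A,S}

Original NTs in T[1,2] deriving "cb": ["A", "S"]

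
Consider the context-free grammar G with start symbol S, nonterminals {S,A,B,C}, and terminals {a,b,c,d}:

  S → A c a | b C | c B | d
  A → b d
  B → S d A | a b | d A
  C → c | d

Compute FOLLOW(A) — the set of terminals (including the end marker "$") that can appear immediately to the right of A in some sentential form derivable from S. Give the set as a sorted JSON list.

FIRST sets, iterate to fixpoint:
pass 1:
  A via A→b d: +{b}
  B via B→a b: +{a}
  B via B→d A: +{d}
  C via C→c: +{c}
  C via C→d: +{d}
  S via S→A c a: +{b}
  S via S→c B: +{c}
  S via S→d: +{d}
  FIRST[S]={b,c,d}  FIRST[A]={b}  FIRST[B]={a,d}  FIRST[C]={c,d}
pass 2:
  B via B→S d A: +{b,c}
  FIRST[S]={b,c,d}  FIRST[A]={b}  FIRST[B]={a,b,c,d}  FIRST[C]={c,d}
pass 3: (no change)
  FIRST[S]={b,c,d}  FIRST[A]={b}  FIRST[B]={a,b,c,d}  FIRST[C]={c,d}

FOLLOW sets:
seed FOLLOW(S) with $
pass 1:
  B→S d A: FOLLOW(S) ⊇ FIRST(d) = {d}; new: +{d}
  S→A c a: FOLLOW(A) ⊇ FIRST(c) = {c}; new: +{c}
  S→b C: FOLLOW(C) ⊇ FOLLOW(S) ⊇ {$,d}; new: +{$,d}
  S→c B: FOLLOW(B) ⊇ FOLLOW(S) ⊇ {$,d}; new: +{$,d}
  S: {$,d}  A: {c}  B: {$,d}  C: {$,d}
pass 2:
  B→S d A: FOLLOW(A) ⊇ FOLLOW(B) ⊇ {$,d}; new: +{$,d}
  S: {$,d}  A: {$,c,d}  B: {$,d}  C: {$,d}
pass 3: (no change)
  S: {$,d}  A: {$,c,d}  B: {$,d}  C: {$,d}

FOLLOW(A) = ["$", "c", "d"]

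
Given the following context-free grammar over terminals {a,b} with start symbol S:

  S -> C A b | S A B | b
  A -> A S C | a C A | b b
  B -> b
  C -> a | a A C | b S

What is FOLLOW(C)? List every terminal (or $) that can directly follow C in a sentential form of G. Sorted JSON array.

FIRST sets, iterate to fixpoint:
[1]
  A via A→a C A: +{a}
  A via A→b b: +{b}
  B via B→b: +{b}
  C via C→a: +{a}
  C via C→b S: +{b}
  S via S→C A b: +{a,b}
  FIRST(S)={a,b}  FIRST(A)={a,b}  FIRST(B)={b}  FIRST(C)={a,b}
[2] (stable)
  FIRST(S)={a,b}  FIRST(A)={a,b}  FIRST(B)={b}  FIRST(C)={a,b}

Compute FOLLOW by fixpoint:
seed FOLLOW(S) with $
[1]
  A→A S C: FOLLOW(A) ⊇ FIRST(S) = {a,b}; new: +{a,b}
  A→A S C: FOLLOW(S) ⊇ FIRST(C) = {a,b}; new: +{a,b}
  A→A S C: FOLLOW(C) ⊇ FOLLOW(A) ⊇ {a,b}; new: +{a,b}
  S→S A B: FOLLOW(B) ⊇ FOLLOW(S) ⊇ {$,a,b}; new: +{$,a,b}
  S: {$,a,b}  A: {a,b}  B: {$,a,b}  C: {a,b}
[2] (no change)
  S: {$,a,b}  A: {a,b}  B: {$,a,b}  C: {a,b}

FOLLOW(C) = ["a", "b"]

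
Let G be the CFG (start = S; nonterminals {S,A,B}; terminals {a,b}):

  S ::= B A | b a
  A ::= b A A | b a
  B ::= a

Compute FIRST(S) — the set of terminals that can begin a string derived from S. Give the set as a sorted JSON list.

Compute FIRST by fixpoint:
[1]
  A via A→b A A: +{b}
  B via B→a: +{a}
  S via S→B A: +{a}
  S via S→b a: +{b}
  FIRST[S]={a,b}  FIRST[A]={b}  FIRST[B]={a}
[2] (no change)
  FIRST[S]={a,b}  FIRST[A]={b}  FIRST[B]={a}

FIRST(S) = ["a", "b"]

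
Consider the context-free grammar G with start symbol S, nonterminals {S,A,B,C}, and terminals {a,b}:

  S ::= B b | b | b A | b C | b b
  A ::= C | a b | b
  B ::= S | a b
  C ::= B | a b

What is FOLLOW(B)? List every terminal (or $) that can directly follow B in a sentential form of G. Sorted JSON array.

FIRST iteration:
pass 1:
  A via A→a b: +{a}
  A via A→b: +{b}
  B via B→a b: +{a}
  C via C→B: +{a}
  S via S→B b: +{a}
  S via S→b: +{b}
  FIRST(S)={a,b}  FIRST(A)={a,b}  FIRST(B)={a}  FIRST(C)={a}
pass 2:
  B via B→S: +{b}
  C via C→B: +{b}
  FIRST(S)={a,b}  FIRST(A)={a,b}  FIRST(B)={a,b}  FIRST(C)={a,b}
pass 3: done
  FIRST(S)={a,b}  FIRST(A)={a,b}  FIRST(B)={a,b}  FIRST(C)={a,b}

FOLLOW iteration:
seed FOLLOW(S) with $
[1]
  S→B b: FOLLOW(B) ⊇ FIRST(b) = {b}; new: +{b}
  S→b A: FOLLOW(A) ⊇ FOLLOW(S) ⊇ {$}; new: +{$}
  S→b C: FOLLOW(C) ⊇ FOLLOW(S) ⊇ {$}; new: +{$}
  FOLLOW[S]={$}  FOLLOW[A]={$}  FOLLOW[B]={b}  FOLLOW[C]={$}
[2]
  B→S: FOLLOW(S) ⊇ FOLLOW(B) ⊇ {b}; new: +{b}
  C→B: FOLLOW(B) ⊇ FOLLOW(C) ⊇ {$}; new: +{$}
  S→b A: FOLLOW(A) ⊇ FOLLOW(S) ⊇ {$,b}; new: +{b}
  S→b C: FOLLOW(C) ⊇ FOLLOW(S) ⊇ {$,b}; new: +{b}
  FOLLOW[S]={$,b}  FOLLOW[A]={$,b}  FOLLOW[B]={$,b}  FOLLOW[C]={$,b}
[3] (stable)
  FOLLOW[S]={$,b}  FOLLOW[A]={$,b}  FOLLOW[B]={$,b}  FOLLOW[C]={$,b}

FOLLOW(B) = ["$", "b"]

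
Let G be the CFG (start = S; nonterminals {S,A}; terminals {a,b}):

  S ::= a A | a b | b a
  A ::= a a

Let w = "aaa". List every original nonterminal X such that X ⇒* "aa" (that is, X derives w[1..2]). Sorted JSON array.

Convert to CNF:
  S -> T0 A | T0 T1 | T1 T0
  A -> T0 T0
  T0 -> a
  T1 -> b

Fill CYK table bottom-up (cells [i..j] with 1 ≤ i ≤ j ≤ 2 only):
  cell(1,1) a: {T0}  orig:{}
  cell(2,2) a: {T0}  orig:{}
  cell(1,2) aa: {A}

Original NTs in T[1,2] deriving "aa": ["A"]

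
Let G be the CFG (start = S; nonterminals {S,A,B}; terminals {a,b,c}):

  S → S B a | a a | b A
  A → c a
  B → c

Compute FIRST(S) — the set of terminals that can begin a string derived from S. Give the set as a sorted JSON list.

Compute FIRST by fixpoint:
iter 1:
  A via A→c a: +{c}
  B via B→c: +{c}
  S via S→a a: +{a}
  S via S→b A: +{b}
  FIRST(S)={a,b}  FIRST(A)={c}  FIRST(B)={c}
iter 2: — fixpoint
  FIRST(S)={a,b}  FIRST(A)={c}  FIRST(B)={c}

FIRST(S) = ["a", "b"]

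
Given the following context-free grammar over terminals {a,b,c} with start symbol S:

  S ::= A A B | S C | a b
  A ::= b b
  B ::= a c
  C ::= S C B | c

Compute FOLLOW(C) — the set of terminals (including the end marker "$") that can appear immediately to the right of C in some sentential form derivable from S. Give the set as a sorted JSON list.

FIRST sets, iterate to fixpoint:
round 1:
  A via A→b b: +{b}
  B via B→a c: +{a}
  C via C→c: +{c}
  S via S→A A B: +{b}
  S via S→a b: +{a}
  FIRST(S)={a,b}  FIRST(A)={b}  FIRST(B)={a}  FIRST(C)={c}
round 2:
  C via C→S C B: +{a,b}
  FIRST(S)={a,b}  FIRST(A)={b}  FIRST(B)={a}  FIRST(C)={a,b,c}
round 3: (no change)
  FIRST(S)={a,b}  FIRST(A)={b}  FIRST(B)={a}  FIRST(C)={a,b,c}

FOLLOW sets:
seed FOLLOW(S) with $
round 1:
  C→S C B: FOLLOW(S) ⊇ FIRST(C) = {a,b,c}; new: +{a,b,c}
  C→S C B: FOLLOW(C) ⊇ FIRST(B) = {a}; new: +{a}
  C→S C B: FOLLOW(B) ⊇ FOLLOW(C) ⊇ {a}; new: +{a}
  S→A A B: FOLLOW(A) ⊇ FIRST(A) = {b}; new: +{b}
  S→A A B: FOLLOW(A) ⊇ FIRST(B) = {a}; new: +{a}
  S→A A B: FOLLOW(B) ⊇ FOLLOW(S) ⊇ {$,a,b,c}; new: +{$,b,c}
  S→S C: FOLLOW(C) ⊇ FOLLOW(S) ⊇ {$,a,b,c}; new: +{$,b,c}
  S: {$,a,b,c}  A: {a,b}  B: {$,a,b,c}  C: {$,a,b,c}
round 2: (no change)
  S: {$,a,b,c}  A: {a,b}  B: {$,a,b,c}  C: {$,a,b,c}

FOLLOW(C) = ["$", "a", "b", "c"]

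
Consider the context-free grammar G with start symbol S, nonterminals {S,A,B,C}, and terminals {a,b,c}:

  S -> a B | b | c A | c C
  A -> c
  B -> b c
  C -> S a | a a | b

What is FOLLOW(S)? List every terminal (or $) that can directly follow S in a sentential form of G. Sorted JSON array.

FIRST sets, iterate to fixpoint:
round 1:
  A via A→c: +{c}
  B via B→b c: +{b}
  C via C→a a: +{a}
  C via C→b: +{b}
  S via S→a B: +{a}
  S via S→b: +{b}
  S via S→c A: +{c}
  S: {a,b,c}  A: {c}  B: {b}  C: {a,b}
round 2:
  C via C→S a: +{c}
  S: {a,b,c}  A: {c}  B: {b}  C: {a,b,c}
round 3: (stable)
  S: {a,b,c}  A: {c}  B: {b}  C: {a,b,c}

FOLLOW iteration:
seed FOLLOW(S) with $
pass 1:
  C→S a: FOLLOW(S) ⊇ FIRST(a) = {a}; new: +{a}
  S→a B: FOLLOW(B) ⊇ FOLLOW(S) ⊇ {$,a}; new: +{$,a}
  S→c A: FOLLOW(A) ⊇ FOLLOW(S) ⊇ {$,a}; new: +{$,a}
  S→c C: FOLLOW(C) ⊇ FOLLOW(S) ⊇ {$,a}; new: +{$,a}
  FOLLOW(S)={$,a}  FOLLOW(A)={$,a}  FOLLOW(B)={$,a}  FOLLOW(C)={$,a}
pass 2: done
  FOLLOW(S)={$,a}  FOLLOW(A)={$,a}  FOLLOW(B)={$,a}  FOLLOW(C)={$,a}

FOLLOW(S) = ["$", "a"]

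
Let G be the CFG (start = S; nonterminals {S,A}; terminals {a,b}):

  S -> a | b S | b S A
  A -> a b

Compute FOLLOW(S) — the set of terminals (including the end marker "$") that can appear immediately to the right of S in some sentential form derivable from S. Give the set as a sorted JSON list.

FIRST iteration:
round 1:
  A via A→a b: +{a}
  S via S→a: +{a}
  S via S→b S: +{b}
  S: {a,b}  A: {a}
round 2: (no change)
  S: {a,b}  A: {a}

FOLLOW iteration:
initialize: $ ∈ FOLLOW(S)
iter 1:
  S→b S A: FOLLOW(S) ⊇ FIRST(A) = {a}; new: +{a}
  S→b S A: FOLLOW(A) ⊇ FOLLOW(S) ⊇ {$,a}; new: +{$,a}
  S: {$,a}  A: {$,a}
iter 2: (no change)
  S: {$,a}  A: {$,a}

FOLLOW(S) = ["$", "a"]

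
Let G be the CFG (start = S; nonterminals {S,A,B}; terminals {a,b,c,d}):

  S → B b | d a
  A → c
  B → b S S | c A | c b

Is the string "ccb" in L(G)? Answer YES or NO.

CNF form of G:
  S -> B T0 | T2 T3
  A -> c
  B -> T0 X4 | T1 A | T1 T0
  T0 -> b
  T1 -> c
  T2 -> d
  T3 -> a
  X4 -> S S

CYK table (by increasing span):
  [0..0]={A,T1}  "c"  orig:{A}
  [1..1]={A,T1}  "c"  orig:{A}
  [2..2]={T0}  "b"  orig:{}
  [0..1]={B}  "cc"
  [1..2]={B}  "cb"
  [0..2]={S}  "ccb"

S ∈ T[0,2] ⇒ YES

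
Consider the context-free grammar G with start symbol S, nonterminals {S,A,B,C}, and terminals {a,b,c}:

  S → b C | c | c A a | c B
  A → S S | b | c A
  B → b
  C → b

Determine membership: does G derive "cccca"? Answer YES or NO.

Convert to CNF:
  S -> T0 B | T0 X3 | T1 C | c
  A -> S S | T0 A | b
  B -> b
  C -> b
  T0 -> c
  T1 -> b
  T2 -> a
  X3 -> A T2

CYK table (by increasing span):
  [0..0]={S,T0}  "c"  orig:{S}
  [1..1]={S,T0}  "c"  orig:{S}
  [2..2]={S,T0}  "c"  orig:{S}
  [3..3]={S,T0}  "c"  orig:{S}
  [4..4]={T2}  "a"  orig:{}
  [0..1]={A}  "cc"
  [1..2]={A}  "cc"
  [2..3]={A}  "cc"
  [3..4]=∅  "ca"
  [0..2]={A}  "ccc"
  [1..3]={A}  "ccc"
  [2..4]={X3}  "cca"  orig:{}
  [0..3]={A}  "cccc"
  [1..4]={S,X3}  "ccca"  orig:{S}
  [0..4]={A,S,X3}  "cccca"  orig:{A,S}

S ∈ T[0,4] ⇒ YES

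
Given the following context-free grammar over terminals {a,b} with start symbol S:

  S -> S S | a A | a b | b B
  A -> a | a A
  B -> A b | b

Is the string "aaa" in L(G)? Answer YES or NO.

Convert to CNF:
  S -> S S | T0 A | T0 T1 | T1 B
  A -> T0 A | a
  B -> A T1 | b
  T0 -> a
  T1 -> b

CYK table (by increasing span):
  T[0,0] 'a' = {A,T0}  orig:{A}
  T[1,1] 'a' = {A,T0}  orig:{A}
  T[2,2] 'a' = {A,T0}  orig:{A}
  T[0,1] 'aa' = {A,S}
  T[1,2] 'aa' = {A,S}
  T[0,2] 'aaa' = {A,S}

S ∈ T[0,2] ⇒ YES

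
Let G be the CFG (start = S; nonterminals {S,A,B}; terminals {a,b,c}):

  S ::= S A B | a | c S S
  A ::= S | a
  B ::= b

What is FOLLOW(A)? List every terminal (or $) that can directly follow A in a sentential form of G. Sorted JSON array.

FIRST iteration:
round 1:
  A via A→a: +{a}
  B via B→b: +{b}
  S via S→a: +{a}
  S via S→c S S: +{c}
  FIRST(S)={a,c}  FIRST(A)={a}  FIRST(B)={b}
round 2:
  A via A→S: +{c}
  FIRST(S)={a,c}  FIRST(A)={a,c}  FIRST(B)={b}
round 3: (stable)
  FIRST(S)={a,c}  FIRST(A)={a,c}  FIRST(B)={b}

FOLLOW iteration:
seed FOLLOW(S) with $
[1]
  S→S A B: FOLLOW(S) ⊇ FIRST(A) = {a,c}; new: +{a,c}
  S→S A B: FOLLOW(A) ⊇ FIRST(B) = {b}; new: +{b}
  S→S A B: FOLLOW(B) ⊇ FOLLOW(S) ⊇ {$,a,c}; new: +{$,a,c}
  FOLLOW(S)={$,a,c}  FOLLOW(A)={b}  FOLLOW(B)={$,a,c}
[2]
  A→S: FOLLOW(S) ⊇ FOLLOW(A) ⊇ {b}; new: +{b}
  S→S A B: FOLLOW(B) ⊇ FOLLOW(S) ⊇ {$,a,b,c}; new: +{b}
  FOLLOW(S)={$,a,b,c}  FOLLOW(A)={b}  FOLLOW(B)={$,a,b,c}
[3] — fixpoint
  FOLLOW(S)={$,a,b,c}  FOLLOW(A)={b}  FOLLOW(B)={$,a,b,c}

FOLLOW(A) = ["b"]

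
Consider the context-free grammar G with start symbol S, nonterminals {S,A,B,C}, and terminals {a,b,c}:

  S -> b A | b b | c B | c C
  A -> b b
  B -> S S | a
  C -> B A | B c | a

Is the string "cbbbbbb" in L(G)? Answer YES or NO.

CNF form of G:
  S -> T0 A | T0 T0 | T1 B | T1 C
  A -> T0 T0
  B -> S S | a
  C -> B A | B T1 | a
  T0 -> b
  T1 -> c

CYK table (by increasing span):
  T[0,0] 'c' = {T1}  orig:{}
  T[1,1] 'b' = {T0}  orig:{}
  T[2,2] 'b' = {T0}  orig:{}
  T[3,3] 'b' = {T0}  orig:{}
  T[4,4] 'b' = {T0}  orig:{}
  T[5,5] 'b' = {T0}  orig:{}
  T[6,6] 'b' = {T0}  orig:{}
  T[0,1] 'cb' = ∅
  T[1,2] 'bb' = {A,S}
  T[2,3] 'bb' = {A,S}
  T[3,4] 'bb' = {A,S}
  T[4,5] 'bb' = {A,S}
  T[5,6] 'bb' = {A,S}
  T[0,2] 'cbb' = ∅
  T[1,3] 'bbb' = {S}
  T[2,4] 'bbb' = {S}
  T[3,5] 'bbb' = {S}
  T[4,6] 'bbb' = {S}
  T[0,3] 'cbbb' = ∅
  T[1,4] 'bbbb' = {B}
  T[2,5] 'bbbb' = {B}
  T[3,6] 'bbbb' = {B}
  T[0,4] 'cbbbb' = {S}
  T[1,5] 'bbbbb' = {B}
  T[2,6] 'bbbbb' = {B}
  T[0,5] 'cbbbbb' = {S}
  T[1,6] 'bbbbbb' = {B,C}
  T[0,6] 'cbbbbbb' = {B,S}

S ∈ T[0,6] ⇒ YES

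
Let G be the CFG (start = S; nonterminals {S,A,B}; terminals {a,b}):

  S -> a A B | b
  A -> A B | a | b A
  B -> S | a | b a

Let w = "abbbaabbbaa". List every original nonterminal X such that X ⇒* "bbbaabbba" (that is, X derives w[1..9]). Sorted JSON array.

Convert to CNF:
  S -> T1 X3 | b
  A -> A B | T0 A | a
  B -> T0 T1 | T1 X2 | a | b
  T0 -> b
  T1 -> a
  X2 -> A B
  X3 -> A B

Fill CYK table bottom-up — only the sub-triangle for w[1..9]:
  cell(1,1) b: {B,S,T0}  orig:{B,S}
  cell(2,2) b: {B,S,T0}  orig:{B,S}
  cell(3,3) b: {B,S,T0}  orig:{B,S}
  cell(4,4) a: {A,B,T1}  orig:{A,B}
  cell(5,5) a: {A,B,T1}  orig:{A,B}
  cell(6,6) b: {B,S,T0}  orig:{B,S}
  cell(7,7) b: {B,S,T0}  orig:{B,S}
  cell(8,8) b: {B,S,T0}  orig:{B,S}
  cell(9,9) a: {A,B,T1}  orig:{A,B}
  cell(1,2) bb: ∅
  cell(2,3) bb: ∅
  cell(3,4) ba: {A,B}
  cell(4,5) aa: {A,X2,X3}  orig:{A}
  cell(5,6) ab: {A,X2,X3}  orig:{A}
  cell(6,7) bb: ∅
  cell(7,8) bb: ∅
  cell(8,9) ba: {A,B}
  cell(1,3) bbb: ∅
  cell(2,4) bba: {A}
  cell(3,5) baa: {A,X2,X3}  orig:{A}
  cell(4,6) aab: {A,B,S,X2,X3}  orig:{A,B,S}
  cell(5,7) abb: {A,X2,X3}  orig:{A}
  cell(6,8) bbb: ∅
  cell(7,9) bba: {A}
  cell(1,4) bbba: {A}
  cell(2,5) bbaa: {A,X2,X3}  orig:{A}
  cell(3,6) baab: {A,X2,X3}  orig:{A}
  cell(4,7) aabb: {A,B,S,X2,X3}  orig:{A,B,S}
  cell(5,8) abbb: {A,X2,X3}  orig:{A}
  cell(6,9) bbba: {A}
  cell(1,5) bbbaa: {A,X2,X3}  orig:{A}
  cell(2,6) bbaab: {A,X2,X3}  orig:{A}
  cell(3,7) baabb: {A,X2,X3}  orig:{A}
  cell(4,8) aabbb: {A,B,S,X2,X3}  orig:{A,B,S}
  cell(5,9) abbba: {A,X2,X3}  orig:{A}
  cell(1,6) bbbaab: {A,X2,X3}  orig:{A}
  cell(2,7) bbaabb: {A,X2,X3}  orig:{A}
  cell(3,8) baabbb: {A,X2,X3}  orig:{A}
  cell(4,9) aabbba: {A,B,S,X2,X3}  orig:{A,B,S}
  cell(1,7) bbbaabb: {A,X2,X3}  orig:{A}
  cell(2,8) bbaabbb: {A,X2,X3}  orig:{A}
  cell(3,9) baabbba: {A,X2,X3}  orig:{A}
  cell(1,8) bbbaabbb: {A,X2,X3}  orig:{A}
  cell(2,9) bbaabbba: {A,X2,X3}  orig:{A}
  cell(1,9) bbbaabbba: {A,X2,X3}  orig:{A}

Original NTs in T[1,9] deriving "bbbaabbba": ["A"]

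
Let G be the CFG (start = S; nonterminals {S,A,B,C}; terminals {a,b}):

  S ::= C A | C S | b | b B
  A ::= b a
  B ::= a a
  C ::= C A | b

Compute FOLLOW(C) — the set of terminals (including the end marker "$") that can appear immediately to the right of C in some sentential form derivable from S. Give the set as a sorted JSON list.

FIRST iteration:
round 1:
  A via A→b a: +{b}
  B via B→a a: +{a}
  C via C→b: +{b}
  S via S→C A: +{b}
  S: {b}  A: {b}  B: {a}  C: {b}
round 2: (no change)
  S: {b}  A: {b}  B: {a}  C: {b}

Compute FOLLOW by fixpoint:
initialize: $ ∈ FOLLOW(S)
[1]
  C→C A: FOLLOW(C) ⊇ FIRST(A) = {b}; new: +{b}
  C→C A: FOLLOW(A) ⊇ FOLLOW(C) ⊇ {b}; new: +{b}
  S→C A: FOLLOW(A) ⊇ FOLLOW(S) ⊇ {$}; new: +{$}
  S→b B: FOLLOW(B) ⊇ FOLLOW(S) ⊇ {$}; new: +{$}
  FOLLOW(S)={$}  FOLLOW(A)={$,b}  FOLLOW(B)={$}  FOLLOW(C)={b}
[2] (no change)
  FOLLOW(S)={$}  FOLLOW(A)={$,b}  FOLLOW(B)={$}  FOLLOW(C)={b}

FOLLOW(C) = ["b"]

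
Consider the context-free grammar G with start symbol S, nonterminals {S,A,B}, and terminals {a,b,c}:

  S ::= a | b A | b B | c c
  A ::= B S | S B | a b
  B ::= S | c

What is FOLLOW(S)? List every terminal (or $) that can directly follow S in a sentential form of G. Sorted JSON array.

FIRST sets, iterate to fixpoint:
iter 1:
  A via A→a b: +{a}
  B via B→c: +{c}
  S via S→a: +{a}
  S via S→b A: +{b}
  S via S→c c: +{c}
  FIRST(S)={a,b,c}  FIRST(A)={a}  FIRST(B)={c}
iter 2:
  A via A→B S: +{c}
  A via A→S B: +{b}
  B via B→S: +{a,b}
  FIRST(S)={a,b,c}  FIRST(A)={a,b,c}  FIRST(B)={a,b,c}
iter 3: (stable)
  FIRST(S)={a,b,c}  FIRST(A)={a,b,c}  FIRST(B)={a,b,c}

FOLLOW iteration:
initialize: $ ∈ FOLLOW(S)
iter 1:
  A→B S: FOLLOW(B) ⊇ FIRST(S) = {a,b,c}; new: +{a,b,c}
  A→S B: FOLLOW(S) ⊇ FIRST(B) = {a,b,c}; new: +{a,b,c}
  S→b A: FOLLOW(A) ⊇ FOLLOW(S) ⊇ {$,a,b,c}; new: +{$,a,b,c}
  S→b B: FOLLOW(B) ⊇ FOLLOW(S) ⊇ {$,a,b,c}; new: +{$}
  S: {$,a,b,c}  A: {$,a,b,c}  B: {$,a,b,c}
iter 2: — fixpoint
  S: {$,a,b,c}  A: {$,a,b,c}  B: {$,a,b,c}

FOLLOW(S) = ["$", "a", "b", "c"]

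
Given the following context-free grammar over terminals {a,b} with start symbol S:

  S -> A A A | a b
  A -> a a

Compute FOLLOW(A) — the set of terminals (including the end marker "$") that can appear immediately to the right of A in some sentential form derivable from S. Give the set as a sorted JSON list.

Compute FIRST by fixpoint:
[1]
  A via A→a a: +{a}
  S via S→A A A: +{a}
  FIRST(S)={a}  FIRST(A)={a}
[2] done
  FIRST(S)={a}  FIRST(A)={a}

FOLLOW iteration:
initialize: $ ∈ FOLLOW(S)
pass 1:
  S→A A A: FOLLOW(A) ⊇ FIRST(A) = {a}; new: +{a}
  S→A A A: FOLLOW(A) ⊇ FOLLOW(S) ⊇ {$}; new: +{$}
  FOLLOW[S]={$}  FOLLOW[A]={$,a}
pass 2: done
  FOLLOW[S]={$}  FOLLOW[A]={$,a}

FOLLOW(A) = ["$", "a"]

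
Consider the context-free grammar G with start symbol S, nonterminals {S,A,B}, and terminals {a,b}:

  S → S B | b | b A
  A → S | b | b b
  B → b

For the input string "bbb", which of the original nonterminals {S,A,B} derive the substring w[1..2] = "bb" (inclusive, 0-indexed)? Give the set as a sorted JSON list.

Convert to CNF:
  S -> S B | T0 A | b
  A -> S B | T0 A | T0 T0 | b
  B -> b
  T0 -> b

CYK fill (cells [i..j] with 1 ≤ i ≤ j ≤ 2 only):
  [1..1]={A,B,S,T0}  "b"  orig:{A,B,S}
  [2..2]={A,B,S,T0}  "b"  orig:{A,B,S}
  [1..2]={A,S}  "bb"

Original NTs in T[1,2] deriving "bb": ["A", "S"]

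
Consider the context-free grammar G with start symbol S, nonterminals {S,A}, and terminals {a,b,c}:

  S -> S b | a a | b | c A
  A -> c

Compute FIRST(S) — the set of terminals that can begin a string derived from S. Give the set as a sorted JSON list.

FIRST iteration:
round 1:
  A via A→c: +{c}
  S via S→a a: +{a}
  S via S→b: +{b}
  S via S→c A: +{c}
  FIRST[S]={a,b,c}  FIRST[A]={c}
round 2: (stable)
  FIRST[S]={a,b,c}  FIRST[A]={c}

FIRST(S) = ["a", "b", "c"]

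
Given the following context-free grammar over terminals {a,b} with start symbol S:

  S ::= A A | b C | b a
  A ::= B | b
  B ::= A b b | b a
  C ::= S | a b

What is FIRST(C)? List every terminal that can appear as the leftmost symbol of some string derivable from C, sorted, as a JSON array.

Compute FIRST by fixpoint:
pass 1:
  A via A→b: +{b}
  B via B→A b b: +{b}
  C via C→a b: +{a}
  S via S→A A: +{b}
  FIRST[S]={b}  FIRST[A]={b}  FIRST[B]={b}  FIRST[C]={a}
pass 2:
  C via C→S: +{b}
  FIRST[S]={b}  FIRST[A]={b}  FIRST[B]={b}  FIRST[C]={a,b}
pass 3: done
  FIRST[S]={b}  FIRST[A]={b}  FIRST[B]={b}  FIRST[C]={a,b}

FIRST(C) = ["a", "b"]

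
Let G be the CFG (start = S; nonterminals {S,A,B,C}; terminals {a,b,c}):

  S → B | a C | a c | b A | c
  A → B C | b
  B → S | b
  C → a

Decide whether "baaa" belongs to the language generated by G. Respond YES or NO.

CNF form of G:
  S -> T0 C | T0 T1 | T2 A | b | c
  A -> B C | b
  B -> T0 C | T0 T1 | T2 A | b | c
  C -> a
  T0 -> a
  T1 -> c
  T2 -> b

Fill CYK table bottom-up:
  T[0,0] 'b' = {A,B,S,T2}  orig:{A,B,S}
  T[1,1] 'a' = {C,T0}  orig:{C}
  T[2,2] 'a' = {C,T0}  orig:{C}
  T[3,3] 'a' = {C,T0}  orig:{C}
  T[0,1] 'ba' = {A}
  T[1,2] 'aa' = {B,S}
  T[2,3] 'aa' = {B,S}
  T[0,2] 'baa' = ∅
  T[1,3] 'aaa' = {A}
  T[0,3] 'baaa' = {B,S}

S ∈ T[0,3] ⇒ YES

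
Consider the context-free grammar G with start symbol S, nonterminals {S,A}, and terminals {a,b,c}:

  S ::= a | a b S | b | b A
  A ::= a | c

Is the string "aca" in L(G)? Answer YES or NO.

CNF form of G:
  S -> T0 X2 | T1 A | a | b
  A -> a | c
  T0 -> a
  T1 -> b
  X2 -> T1 S

CYK fill:
  [0..0]={A,S,T0}  "a"  orig:{A,S}
  [1..1]={A}  "c"
  [2..2]={A,S,T0}  "a"  orig:{A,S}
  [0..1]=∅  "ac"
  [1..2]=∅  "ca"
  [0..2]=∅  "aca"

S ∉ T[0,2] ⇒ NO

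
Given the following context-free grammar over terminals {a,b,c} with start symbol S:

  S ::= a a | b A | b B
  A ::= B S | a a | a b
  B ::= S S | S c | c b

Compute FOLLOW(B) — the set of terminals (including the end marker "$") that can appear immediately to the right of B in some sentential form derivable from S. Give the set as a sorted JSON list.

FIRST sets, iterate to fixpoint:
[1]
  A via A→a a: +{a}
  B via B→c b: +{c}
  S via S→a a: +{a}
  S via S→b A: +{b}
  S: {a,b}  A: {a}  B: {c}
[2]
  A via A→B S: +{c}
  B via B→S S: +{a,b}
  S: {a,b}  A: {a,c}  B: {a,b,c}
[3]
  A via A→B S: +{b}
  S: {a,b}  A: {a,b,c}  B: {a,b,c}
[4] done
  S: {a,b}  A: {a,b,c}  B: {a,b,c}

Compute FOLLOW by fixpoint:
initialize: $ ∈ FOLLOW(S)
round 1:
  A→B S: FOLLOW(B) ⊇ FIRST(S) = {a,b}; new: +{a,b}
  B→S S: FOLLOW(S) ⊇ FIRST(S) = {a,b}; new: +{a,b}
  B→S c: FOLLOW(S) ⊇ FIRST(c) = {c}; new: +{c}
  S→b A: FOLLOW(A) ⊇ FOLLOW(S) ⊇ {$,a,b,c}; new: +{$,a,b,c}
  S→b B: FOLLOW(B) ⊇ FOLLOW(S) ⊇ {$,a,b,c}; new: +{$,c}
  FOLLOW[S]={$,a,b,c}  FOLLOW[A]={$,a,b,c}  FOLLOW[B]={$,a,b,c}
round 2: (stable)
  FOLLOW[S]={$,a,b,c}  FOLLOW[A]={$,a,b,c}  FOLLOW[B]={$,a,b,c}

FOLLOW(B) = ["$", "a", "b", "c"]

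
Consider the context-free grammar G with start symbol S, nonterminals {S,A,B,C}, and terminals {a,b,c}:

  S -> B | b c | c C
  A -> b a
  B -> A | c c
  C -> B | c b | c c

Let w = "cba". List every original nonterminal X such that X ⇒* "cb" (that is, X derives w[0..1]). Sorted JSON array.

Convert to CNF:
  S -> T0 T1 | T0 T2 | T2 C | T2 T2
  A -> T0 T1
  B -> T0 T1 | T2 T2
  C -> T0 T1 | T2 T0 | T2 T2
  T0 -> b
  T1 -> a
  T2 -> c

CYK fill — only the sub-triangle for w[0..1]:
  [0..0]={T2}  "c"  orig:{}
  [1..1]={T0}  "b"  orig:{}
  [0..1]={C}  "cb"

Original NTs in T[0,1] deriving "cb": ["C"]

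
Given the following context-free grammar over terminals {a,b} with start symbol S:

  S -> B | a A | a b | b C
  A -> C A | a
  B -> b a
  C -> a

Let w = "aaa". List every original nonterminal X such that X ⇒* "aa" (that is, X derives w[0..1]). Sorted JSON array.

Convert to CNF:
  S -> T0 C | T0 T1 | T1 A | T1 T0
  A -> C A | a
  B -> T0 T1
  C -> a
  T0 -> b
  T1 -> a

CYK table (by increasing span), restricted to cells inside w[0..1]:
  cell(0,0) a: {A,C,T1}  orig:{A,C}
  cell(1,1) a: {A,C,T1}  orig:{A,C}
  cell(0,1) aa: {A,S}

Original NTs in T[0,1] deriving "aa": ["A", "S"]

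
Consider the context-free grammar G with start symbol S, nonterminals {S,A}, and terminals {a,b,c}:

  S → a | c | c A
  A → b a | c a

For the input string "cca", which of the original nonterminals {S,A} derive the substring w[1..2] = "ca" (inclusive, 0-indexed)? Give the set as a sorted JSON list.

Convert to CNF:
  S -> T2 A | a | c
  A -> T0 T1 | T2 T1
  T0 -> b
  T1 -> a
  T2 -> c

CYK table (by increasing span), restricted to cells inside w[1..2]:
  cell(1,1) c: {S,T2}  orig:{S}
  cell(2,2) a: {S,T1}  orig:{S}
  cell(1,2) ca: {A}

Original NTs in T[1,2] deriving "ca": ["A"]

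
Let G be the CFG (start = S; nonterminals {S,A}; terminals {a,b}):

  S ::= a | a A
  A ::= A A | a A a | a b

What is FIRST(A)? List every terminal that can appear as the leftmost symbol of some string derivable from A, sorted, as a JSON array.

FIRST sets, iterate to fixpoint:
iter 1:
  A via A→a A a: +{a}
  S via S→a: +{a}
  FIRST(S)={a}  FIRST(A)={a}
iter 2: done
  FIRST(S)={a}  FIRST(A)={a}

FIRST(A) = ["a"]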